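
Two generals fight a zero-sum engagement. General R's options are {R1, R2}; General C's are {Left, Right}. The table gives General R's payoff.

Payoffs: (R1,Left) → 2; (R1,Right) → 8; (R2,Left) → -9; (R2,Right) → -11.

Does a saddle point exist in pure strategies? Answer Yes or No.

Row minima: R1 → 2, R2 → -11; maximin = 2.
Column maxima: Left → 2, Right → 8; minimax = 2.
maximin = minimax = 2, so a saddle point exists.

Yes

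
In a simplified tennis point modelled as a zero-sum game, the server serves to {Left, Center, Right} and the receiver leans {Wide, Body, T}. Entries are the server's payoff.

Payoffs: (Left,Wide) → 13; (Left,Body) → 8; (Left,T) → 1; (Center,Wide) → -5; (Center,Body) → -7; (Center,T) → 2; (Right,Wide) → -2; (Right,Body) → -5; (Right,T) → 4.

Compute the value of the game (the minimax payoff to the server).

Row minima: Left → 1, Center → -7, Right → -5; maximin = 1.
Column maxima: Wide → 13, Body → 8, T → 4; minimax = 4.
1 ≠ 4, so there is no saddle point; optimal play is mixed.
Center is strictly dominated by Right, so the server never plays it.
Wide is strictly dominated by Body (it gives the server strictly more in every row), so the receiver never plays it.
On the remaining 2×2 (Left, Right vs Body, T):
Let the server play Left with probability p. Expected payoff against Body: 8p + (-5)(1−p) = 13p − 5; against T: 1p + 4(1−p) = −3p + 4.
Setting these equal: 13p − 5 = −3p + 4 ⇒ 16p = 9 ⇒ p = 9/16, and the value is (13)·(9/16) − 5 = 37/16.
For the receiver: with q = P(Body), equating Left's and Right's payoffs gives 7q + 1 = −9q + 4 ⇒ q = 3/16.

37/16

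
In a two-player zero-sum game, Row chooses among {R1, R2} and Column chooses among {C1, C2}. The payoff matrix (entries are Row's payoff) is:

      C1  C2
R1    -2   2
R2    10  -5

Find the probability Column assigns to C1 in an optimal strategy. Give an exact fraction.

Row minima: R1 → -2, R2 → -5; maximin = -2.
Column maxima: C1 → 10, C2 → 2; minimax = 2.
-2 ≠ 2, so there is no saddle point; optimal play is mixed.
Let Row play R1 with probability p. Expected payoff against C1: (-2)p + 10(1−p) = −12p + 10; against C2: 2p + (-5)(1−p) = 7p − 5.
Setting these equal: −12p + 10 = 7p − 5 ⇒ −19p = -15 ⇒ p = 15/19, and the value is (-12)·(15/19) + 10 = 10/19.
For Column: with q = P(C1), equating R1's and R2's payoffs gives −4q + 2 = 15q − 5 ⇒ q = 7/19.

7/19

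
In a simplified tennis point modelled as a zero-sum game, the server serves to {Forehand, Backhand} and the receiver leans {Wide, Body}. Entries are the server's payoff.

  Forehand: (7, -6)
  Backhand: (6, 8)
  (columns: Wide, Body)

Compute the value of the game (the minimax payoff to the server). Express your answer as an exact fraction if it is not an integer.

92/15

Row minima: Forehand → -6, Backhand → 6; maximin = 6.
Column maxima: Wide → 7, Body → 8; minimax = 7.
6 ≠ 7, so there is no saddle point; optimal play is mixed.
Let the server play Forehand with probability p. Expected payoff against Wide: 7p + 6(1−p) = p + 6; against Body: (-6)p + 8(1−p) = −14p + 8.
Setting these equal: p + 6 = −14p + 8 ⇒ 15p = 2 ⇒ p = 2/15, and the value is (1)·(2/15) + 6 = 92/15.
For the receiver: with q = P(Wide), equating Forehand's and Backhand's payoffs gives 13q − 6 = −2q + 8 ⇒ q = 14/15.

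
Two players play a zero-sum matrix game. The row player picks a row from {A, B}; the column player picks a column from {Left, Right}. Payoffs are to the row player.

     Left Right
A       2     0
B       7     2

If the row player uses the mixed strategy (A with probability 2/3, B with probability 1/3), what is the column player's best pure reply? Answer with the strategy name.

Right

If the column player plays Left, the row player's expected payoff is (2/3)·2 + (1/3)·7 = 11/3.
If the column player plays Right, the row player's expected payoff is (2/3)·0 + (1/3)·2 = 2/3.
The column player minimizes the row player's payoff; the smallest is 2/3, so the best response is Right.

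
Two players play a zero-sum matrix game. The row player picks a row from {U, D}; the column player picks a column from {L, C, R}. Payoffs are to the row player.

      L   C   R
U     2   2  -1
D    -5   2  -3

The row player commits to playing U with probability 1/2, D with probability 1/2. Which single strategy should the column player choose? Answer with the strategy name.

R

If the column player plays L, the row player's expected payoff is (1/2)·2 + (1/2)·(-5) = -3/2.
If the column player plays C, the row player's expected payoff is (1/2)·2 + (1/2)·2 = 2.
If the column player plays R, the row player's expected payoff is (1/2)·(-1) + (1/2)·(-3) = -2.
The column player minimizes the row player's payoff; the smallest is -2, so the best response is R.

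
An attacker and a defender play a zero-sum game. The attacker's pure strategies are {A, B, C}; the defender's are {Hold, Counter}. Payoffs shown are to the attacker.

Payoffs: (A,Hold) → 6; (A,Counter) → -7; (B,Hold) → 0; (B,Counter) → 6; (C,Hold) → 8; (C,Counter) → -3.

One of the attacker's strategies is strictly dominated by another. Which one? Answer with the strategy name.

A

C gives a strictly higher payoff than A against every column: 8 > 6, -3 > -7.
So A is strictly dominated and the attacker never plays it.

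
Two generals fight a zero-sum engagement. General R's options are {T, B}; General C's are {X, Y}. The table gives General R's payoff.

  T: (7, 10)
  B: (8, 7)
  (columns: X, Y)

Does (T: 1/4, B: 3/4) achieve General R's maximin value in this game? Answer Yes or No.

Yes

Against X this mix gives (1/4)·7 + (3/4)·8 = 31/4.
Against Y this mix gives (1/4)·10 + (3/4)·7 = 31/4.
All of General C's active replies (X, Y) yield 31/4, and no column does worse for General R. The mix makes General C indifferent and guarantees 31/4, so it is optimal.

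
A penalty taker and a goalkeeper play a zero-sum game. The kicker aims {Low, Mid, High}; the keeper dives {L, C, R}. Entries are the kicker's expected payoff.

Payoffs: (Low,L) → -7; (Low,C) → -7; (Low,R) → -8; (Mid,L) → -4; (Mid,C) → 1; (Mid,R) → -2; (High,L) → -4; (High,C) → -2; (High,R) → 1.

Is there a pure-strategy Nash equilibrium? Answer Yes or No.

Row minima: Low → -8, Mid → -4, High → -4; maximin = -4.
Column maxima: L → -4, C → 1, R → 1; minimax = -4.
maximin = minimax = -4, so a saddle point exists.

Yes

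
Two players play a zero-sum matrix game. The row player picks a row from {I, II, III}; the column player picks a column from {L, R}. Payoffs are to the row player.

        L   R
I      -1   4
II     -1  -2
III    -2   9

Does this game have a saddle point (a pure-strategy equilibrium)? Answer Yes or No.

Yes

Row minima: I → -1, II → -2, III → -2; maximin = -1.
Column maxima: L → -1, R → 9; minimax = -1.
maximin = minimax = -1, so a saddle point exists.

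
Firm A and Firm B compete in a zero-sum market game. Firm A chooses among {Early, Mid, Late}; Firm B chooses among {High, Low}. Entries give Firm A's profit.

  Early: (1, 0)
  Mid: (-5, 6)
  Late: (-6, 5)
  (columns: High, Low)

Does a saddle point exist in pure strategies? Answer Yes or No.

Row minima: Early → 0, Mid → -5, Late → -6; maximin = 0.
Column maxima: High → 1, Low → 6; minimax = 1.
0 ≠ 1, so no pure-strategy equilibrium exists.

No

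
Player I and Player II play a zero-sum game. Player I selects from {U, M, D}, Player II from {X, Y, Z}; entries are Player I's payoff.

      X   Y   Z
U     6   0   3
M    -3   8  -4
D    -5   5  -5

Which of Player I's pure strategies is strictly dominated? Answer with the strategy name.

M gives a strictly higher payoff than D against every column: -3 > -5, 8 > 5, -4 > -5.
So D is strictly dominated and Player I never plays it.

D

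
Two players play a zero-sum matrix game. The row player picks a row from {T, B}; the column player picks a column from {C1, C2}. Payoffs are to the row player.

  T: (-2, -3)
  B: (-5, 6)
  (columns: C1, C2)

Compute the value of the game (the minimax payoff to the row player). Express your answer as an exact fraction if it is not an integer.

Row minima: T → -3, B → -5; maximin = -3.
Column maxima: C1 → -2, C2 → 6; minimax = -2.
-3 ≠ -2, so there is no saddle point; optimal play is mixed.
Let the row player play T with probability p. Expected payoff against C1: (-2)p + (-5)(1−p) = 3p − 5; against C2: (-3)p + 6(1−p) = −9p + 6.
Setting these equal: 3p − 5 = −9p + 6 ⇒ 12p = 11 ⇒ p = 11/12, and the value is (3)·(11/12) − 5 = -9/4.
For the column player: with q = P(C1), equating T's and B's payoffs gives q − 3 = −11q + 6 ⇒ q = 3/4.

-9/4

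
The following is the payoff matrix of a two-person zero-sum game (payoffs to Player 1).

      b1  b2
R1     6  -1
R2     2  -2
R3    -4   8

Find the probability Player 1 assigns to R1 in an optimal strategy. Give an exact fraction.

Row minima: R1 → -1, R2 → -2, R3 → -4; maximin = -1.
Column maxima: b1 → 6, b2 → 8; minimax = 6.
-1 ≠ 6, so there is no saddle point; optimal play is mixed.
R2 is strictly dominated by R1, so Player 1 never plays it.
On the remaining 2×2 (R1, R3 vs b1, b2):
Let Player 1 play R1 with probability p. Expected payoff against b1: 6p + (-4)(1−p) = 10p − 4; against b2: (-1)p + 8(1−p) = −9p + 8.
Setting these equal: 10p − 4 = −9p + 8 ⇒ 19p = 12 ⇒ p = 12/19, and the value is (10)·(12/19) − 4 = 44/19.
For Player 2: with q = P(b1), equating R1's and R3's payoffs gives 7q − 1 = −12q + 8 ⇒ q = 9/19.

12/19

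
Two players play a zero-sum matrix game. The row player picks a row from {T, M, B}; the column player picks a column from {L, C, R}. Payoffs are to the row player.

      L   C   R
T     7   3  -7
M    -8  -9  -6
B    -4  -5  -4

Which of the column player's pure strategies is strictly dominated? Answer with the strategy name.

L

C holds the row player's payoff strictly below L in every row: 3 < 7, -9 < -8, -5 < -4.
So L is strictly dominated for the column player.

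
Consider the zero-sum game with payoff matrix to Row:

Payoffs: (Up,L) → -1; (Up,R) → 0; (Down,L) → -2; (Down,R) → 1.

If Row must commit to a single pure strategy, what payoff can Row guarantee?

Row minima: Up → -1, Down → -2.
The best of these is -1.

-1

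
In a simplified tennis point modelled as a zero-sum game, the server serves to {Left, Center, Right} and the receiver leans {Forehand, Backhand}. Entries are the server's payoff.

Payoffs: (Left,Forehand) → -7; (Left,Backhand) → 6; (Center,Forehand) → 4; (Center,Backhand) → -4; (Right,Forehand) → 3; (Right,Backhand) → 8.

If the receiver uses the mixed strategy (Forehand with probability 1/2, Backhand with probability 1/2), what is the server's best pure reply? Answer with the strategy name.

Expected payoff of Left: (1/2)·(-7) + (1/2)·6 = -1/2.
Expected payoff of Center: (1/2)·4 + (1/2)·(-4) = 0.
Expected payoff of Right: (1/2)·3 + (1/2)·8 = 11/2.
The largest is 11/2, so the server's best response is Right.

Right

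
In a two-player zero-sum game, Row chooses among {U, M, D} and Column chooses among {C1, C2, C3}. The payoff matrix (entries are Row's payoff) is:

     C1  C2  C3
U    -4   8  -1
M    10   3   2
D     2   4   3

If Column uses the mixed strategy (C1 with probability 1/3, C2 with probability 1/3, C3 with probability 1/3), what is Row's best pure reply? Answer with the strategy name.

M

Expected payoff of U: (1/3)·(-4) + (1/3)·8 + (1/3)·(-1) = 1.
Expected payoff of M: (1/3)·10 + (1/3)·3 + (1/3)·2 = 5.
Expected payoff of D: (1/3)·2 + (1/3)·4 + (1/3)·3 = 3.
The largest is 5, so Row's best response is M.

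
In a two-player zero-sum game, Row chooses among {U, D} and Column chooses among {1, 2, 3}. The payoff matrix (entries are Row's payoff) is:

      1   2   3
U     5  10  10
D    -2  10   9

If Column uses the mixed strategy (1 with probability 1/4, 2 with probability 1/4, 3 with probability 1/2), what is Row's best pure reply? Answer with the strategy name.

Expected payoff of U: (1/4)·5 + (1/4)·10 + (1/2)·10 = 35/4.
Expected payoff of D: (1/4)·(-2) + (1/4)·10 + (1/2)·9 = 13/2.
The largest is 35/4, so Row's best response is U.

U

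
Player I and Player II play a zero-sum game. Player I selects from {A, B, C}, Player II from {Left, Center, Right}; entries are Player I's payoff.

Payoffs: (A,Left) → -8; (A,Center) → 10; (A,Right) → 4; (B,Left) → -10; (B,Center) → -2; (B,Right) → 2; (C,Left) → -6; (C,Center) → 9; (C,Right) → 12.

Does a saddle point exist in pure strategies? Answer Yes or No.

Row minima: A → -8, B → -10, C → -6; maximin = -6.
Column maxima: Left → -6, Center → 10, Right → 12; minimax = -6.
maximin = minimax = -6, so a saddle point exists.

Yes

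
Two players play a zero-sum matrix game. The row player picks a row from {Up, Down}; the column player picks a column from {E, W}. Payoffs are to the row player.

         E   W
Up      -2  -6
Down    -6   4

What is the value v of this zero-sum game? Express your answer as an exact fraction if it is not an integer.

Row minima: Up → -6, Down → -6; maximin = -6.
Column maxima: E → -2, W → 4; minimax = -2.
-6 ≠ -2, so there is no saddle point; optimal play is mixed.
Let the row player play Up with probability p. Expected payoff against E: (-2)p + (-6)(1−p) = 4p − 6; against W: (-6)p + 4(1−p) = −10p + 4.
Setting these equal: 4p − 6 = −10p + 4 ⇒ 14p = 10 ⇒ p = 5/7, and the value is (4)·(5/7) − 6 = -22/7.
For the column player: with q = P(E), equating Up's and Down's payoffs gives 4q − 6 = −10q + 4 ⇒ q = 5/7.

-22/7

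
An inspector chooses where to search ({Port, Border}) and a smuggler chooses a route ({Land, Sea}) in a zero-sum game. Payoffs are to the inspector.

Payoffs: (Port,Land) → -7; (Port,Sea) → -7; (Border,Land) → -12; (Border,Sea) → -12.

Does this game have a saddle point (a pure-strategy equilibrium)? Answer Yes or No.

Row minima: Port → -7, Border → -12; maximin = -7.
Column maxima: Land → -7, Sea → -7; minimax = -7.
maximin = minimax = -7, so a saddle point exists.

Yes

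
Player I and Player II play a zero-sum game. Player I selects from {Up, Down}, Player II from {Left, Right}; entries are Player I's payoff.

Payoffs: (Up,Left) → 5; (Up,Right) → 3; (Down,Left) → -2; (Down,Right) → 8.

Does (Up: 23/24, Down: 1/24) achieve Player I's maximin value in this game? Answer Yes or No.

No

Against Left this mix gives (23/24)·5 + (1/24)·(-2) = 113/24.
Against Right this mix gives (23/24)·3 + (1/24)·8 = 77/24.
Player II will play Right, holding Player I to 77/24. Shifting weight toward the row that does better against Right would raise this floor (the equalizing mix achieves 23/6 against both Right and Left), so the proposed strategy is not optimal.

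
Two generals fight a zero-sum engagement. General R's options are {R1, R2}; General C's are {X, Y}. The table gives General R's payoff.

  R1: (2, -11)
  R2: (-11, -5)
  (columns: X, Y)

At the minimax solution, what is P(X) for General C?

Row minima: R1 → -11, R2 → -11; maximin = -11.
Column maxima: X → 2, Y → -5; minimax = -5.
-11 ≠ -5, so there is no saddle point; optimal play is mixed.
Let General R play R1 with probability p. Expected payoff against X: 2p + (-11)(1−p) = 13p − 11; against Y: (-11)p + (-5)(1−p) = −6p − 5.
Setting these equal: 13p − 11 = −6p − 5 ⇒ 19p = 6 ⇒ p = 6/19, and the value is (13)·(6/19) − 11 = -131/19.
For General C: with q = P(X), equating R1's and R2's payoffs gives 13q − 11 = −6q − 5 ⇒ q = 6/19.

6/19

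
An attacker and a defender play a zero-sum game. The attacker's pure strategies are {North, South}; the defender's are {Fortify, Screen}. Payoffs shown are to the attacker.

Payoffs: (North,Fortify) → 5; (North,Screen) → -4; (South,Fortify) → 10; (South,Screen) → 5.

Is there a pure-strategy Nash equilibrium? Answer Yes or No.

Row minima: North → -4, South → 5; maximin = 5.
Column maxima: Fortify → 10, Screen → 5; minimax = 5.
maximin = minimax = 5, so a saddle point exists.

Yes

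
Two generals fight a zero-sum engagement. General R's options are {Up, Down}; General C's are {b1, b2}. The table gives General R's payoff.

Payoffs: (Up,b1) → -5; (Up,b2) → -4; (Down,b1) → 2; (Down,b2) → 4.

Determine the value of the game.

Row minima: Up → -5, Down → 2; maximin = 2.
Column maxima: b1 → 2, b2 → 4; minimax = 2.
Since maximin = minimax = 2, there is a saddle point and the value is 2.

2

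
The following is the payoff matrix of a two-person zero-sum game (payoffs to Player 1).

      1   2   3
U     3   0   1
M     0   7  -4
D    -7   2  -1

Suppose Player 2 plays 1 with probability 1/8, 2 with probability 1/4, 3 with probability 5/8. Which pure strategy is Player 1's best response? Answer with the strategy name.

U

Expected payoff of U: (1/8)·3 + (1/4)·0 + (5/8)·1 = 1.
Expected payoff of M: (1/8)·0 + (1/4)·7 + (5/8)·(-4) = -3/4.
Expected payoff of D: (1/8)·(-7) + (1/4)·2 + (5/8)·(-1) = -1.
The largest is 1, so Player 1's best response is U.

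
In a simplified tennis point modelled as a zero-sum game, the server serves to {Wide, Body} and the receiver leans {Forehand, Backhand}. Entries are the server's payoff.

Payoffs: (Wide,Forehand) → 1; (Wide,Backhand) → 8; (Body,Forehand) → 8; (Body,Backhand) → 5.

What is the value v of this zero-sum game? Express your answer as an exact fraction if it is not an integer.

Row minima: Wide → 1, Body → 5; maximin = 5.
Column maxima: Forehand → 8, Backhand → 8; minimax = 8.
5 ≠ 8, so there is no saddle point; optimal play is mixed.
Let the server play Wide with probability p. Expected payoff against Forehand: 1p + 8(1−p) = −7p + 8; against Backhand: 8p + 5(1−p) = 3p + 5.
Setting these equal: −7p + 8 = 3p + 5 ⇒ −10p = -3 ⇒ p = 3/10, and the value is (-7)·(3/10) + 8 = 59/10.
For the receiver: with q = P(Forehand), equating Wide's and Body's payoffs gives −7q + 8 = 3q + 5 ⇒ q = 3/10.

59/10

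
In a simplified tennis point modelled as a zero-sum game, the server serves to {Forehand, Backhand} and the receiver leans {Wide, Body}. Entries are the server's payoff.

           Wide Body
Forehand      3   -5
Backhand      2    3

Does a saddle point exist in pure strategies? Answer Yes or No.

Row minima: Forehand → -5, Backhand → 2; maximin = 2.
Column maxima: Wide → 3, Body → 3; minimax = 3.
2 ≠ 3, so no pure-strategy equilibrium exists.

No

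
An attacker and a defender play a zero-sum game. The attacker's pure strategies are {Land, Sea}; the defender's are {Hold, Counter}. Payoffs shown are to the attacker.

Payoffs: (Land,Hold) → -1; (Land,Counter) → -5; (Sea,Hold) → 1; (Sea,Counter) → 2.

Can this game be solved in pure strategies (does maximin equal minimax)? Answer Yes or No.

Yes

Row minima: Land → -5, Sea → 1; maximin = 1.
Column maxima: Hold → 1, Counter → 2; minimax = 1.
maximin = minimax = 1, so a saddle point exists.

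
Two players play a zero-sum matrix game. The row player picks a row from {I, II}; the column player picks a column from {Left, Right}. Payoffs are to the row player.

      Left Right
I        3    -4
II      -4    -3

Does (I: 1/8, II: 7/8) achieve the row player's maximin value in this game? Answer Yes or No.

Yes

Against Left this mix gives (1/8)·3 + (7/8)·(-4) = -25/8.
Against Right this mix gives (1/8)·(-4) + (7/8)·(-3) = -25/8.
All of the column player's active replies (Left, Right) yield -25/8, and no column does worse for the row player. The mix makes the column player indifferent and guarantees -25/8, so it is optimal.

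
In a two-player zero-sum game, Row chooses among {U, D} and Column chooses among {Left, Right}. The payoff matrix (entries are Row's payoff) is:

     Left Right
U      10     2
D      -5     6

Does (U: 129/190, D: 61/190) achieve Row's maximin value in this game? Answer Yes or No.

No

Against Left this mix gives (129/190)·10 + (61/190)·(-5) = 197/38.
Against Right this mix gives (129/190)·2 + (61/190)·6 = 312/95.
Column will play Right, holding Row to 312/95. Shifting weight toward the row that does better against Right would raise this floor (the equalizing mix achieves 70/19 against both Right and Left), so the proposed strategy is not optimal.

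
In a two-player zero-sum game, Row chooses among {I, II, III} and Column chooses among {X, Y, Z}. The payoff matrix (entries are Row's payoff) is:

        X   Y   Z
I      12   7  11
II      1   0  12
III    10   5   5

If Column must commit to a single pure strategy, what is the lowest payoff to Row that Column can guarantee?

Column maxima: X → 12, Y → 7, Z → 12.
The smallest of these is 7.

7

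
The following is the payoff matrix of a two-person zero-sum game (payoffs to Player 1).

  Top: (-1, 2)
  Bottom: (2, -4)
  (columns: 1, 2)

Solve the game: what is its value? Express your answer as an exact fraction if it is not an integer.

Row minima: Top → -1, Bottom → -4; maximin = -1.
Column maxima: 1 → 2, 2 → 2; minimax = 2.
-1 ≠ 2, so there is no saddle point; optimal play is mixed.
Let Player 1 play Top with probability p. Expected payoff against 1: (-1)p + 2(1−p) = −3p + 2; against 2: 2p + (-4)(1−p) = 6p − 4.
Setting these equal: −3p + 2 = 6p − 4 ⇒ −9p = -6 ⇒ p = 2/3, and the value is (-3)·(2/3) + 2 = 0.
For Player 2: with q = P(1), equating Top's and Bottom's payoffs gives −3q + 2 = 6q − 4 ⇒ q = 2/3.

0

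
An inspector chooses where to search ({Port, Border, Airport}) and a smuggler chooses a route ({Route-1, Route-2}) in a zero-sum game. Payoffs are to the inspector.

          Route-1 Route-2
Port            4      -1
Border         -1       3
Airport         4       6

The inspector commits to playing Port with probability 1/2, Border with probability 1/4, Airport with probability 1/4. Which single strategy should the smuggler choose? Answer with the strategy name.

If the smuggler plays Route-1, the inspector's expected payoff is (1/2)·4 + (1/4)·(-1) + (1/4)·4 = 11/4.
If the smuggler plays Route-2, the inspector's expected payoff is (1/2)·(-1) + (1/4)·3 + (1/4)·6 = 7/4.
The smuggler minimizes the inspector's payoff; the smallest is 7/4, so the best response is Route-2.

Route-2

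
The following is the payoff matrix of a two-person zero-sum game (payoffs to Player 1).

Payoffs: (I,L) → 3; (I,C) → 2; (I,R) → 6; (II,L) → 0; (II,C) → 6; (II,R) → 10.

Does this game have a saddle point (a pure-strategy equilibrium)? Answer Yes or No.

Row minima: I → 2, II → 0; maximin = 2.
Column maxima: L → 3, C → 6, R → 10; minimax = 3.
2 ≠ 3, so no pure-strategy equilibrium exists.

No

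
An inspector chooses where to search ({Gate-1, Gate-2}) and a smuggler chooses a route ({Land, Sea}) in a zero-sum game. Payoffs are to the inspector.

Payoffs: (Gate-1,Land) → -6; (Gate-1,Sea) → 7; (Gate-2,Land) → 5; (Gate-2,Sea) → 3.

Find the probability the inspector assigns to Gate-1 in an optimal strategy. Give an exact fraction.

2/15

Row minima: Gate-1 → -6, Gate-2 → 3; maximin = 3.
Column maxima: Land → 5, Sea → 7; minimax = 5.
3 ≠ 5, so there is no saddle point; optimal play is mixed.
Let the inspector play Gate-1 with probability p. Expected payoff against Land: (-6)p + 5(1−p) = −11p + 5; against Sea: 7p + 3(1−p) = 4p + 3.
Setting these equal: −11p + 5 = 4p + 3 ⇒ −15p = -2 ⇒ p = 2/15, and the value is (-11)·(2/15) + 5 = 53/15.
For the smuggler: with q = P(Land), equating Gate-1's and Gate-2's payoffs gives −13q + 7 = 2q + 3 ⇒ q = 4/15.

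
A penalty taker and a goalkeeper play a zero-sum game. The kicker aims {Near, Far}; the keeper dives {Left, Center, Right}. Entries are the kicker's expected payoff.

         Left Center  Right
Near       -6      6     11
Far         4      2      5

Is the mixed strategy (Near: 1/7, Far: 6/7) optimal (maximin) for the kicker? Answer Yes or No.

Against Left this mix gives (1/7)·(-6) + (6/7)·4 = 18/7.
Against Center this mix gives (1/7)·6 + (6/7)·2 = 18/7.
Against Right this mix gives (1/7)·11 + (6/7)·5 = 41/7.
All of the keeper's active replies (Left, Center) yield 18/7, and no column does worse for the kicker. The mix makes the keeper indifferent and guarantees 18/7, so it is optimal.

Yes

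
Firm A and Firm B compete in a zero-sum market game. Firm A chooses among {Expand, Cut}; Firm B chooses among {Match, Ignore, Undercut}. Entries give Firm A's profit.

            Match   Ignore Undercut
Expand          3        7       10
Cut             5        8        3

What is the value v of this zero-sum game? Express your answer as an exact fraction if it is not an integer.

Row minima: Expand → 3, Cut → 3; maximin = 3.
Column maxima: Match → 5, Ignore → 8, Undercut → 10; minimax = 5.
3 ≠ 5, so there is no saddle point; optimal play is mixed.
Ignore is strictly dominated by Match (it gives Firm A strictly more in every row), so Firm B never plays it.
On the remaining 2×2 (Expand, Cut vs Match, Undercut):
Let Firm A play Expand with probability p. Expected payoff against Match: 3p + 5(1−p) = −2p + 5; against Undercut: 10p + 3(1−p) = 7p + 3.
Setting these equal: −2p + 5 = 7p + 3 ⇒ −9p = -2 ⇒ p = 2/9, and the value is (-2)·(2/9) + 5 = 41/9.
For Firm B: with q = P(Match), equating Expand's and Cut's payoffs gives −7q + 10 = 2q + 3 ⇒ q = 7/9.

41/9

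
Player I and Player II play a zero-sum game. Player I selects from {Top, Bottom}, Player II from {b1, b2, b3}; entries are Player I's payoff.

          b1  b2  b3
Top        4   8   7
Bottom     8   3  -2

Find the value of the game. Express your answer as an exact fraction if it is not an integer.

Row minima: Top → 4, Bottom → -2; maximin = 4.
Column maxima: b1 → 8, b2 → 8, b3 → 7; minimax = 7.
4 ≠ 7, so there is no saddle point; optimal play is mixed.
b2 is strictly dominated by b3 (it gives Player I strictly more in every row), so Player II never plays it.
On the remaining 2×2 (Top, Bottom vs b1, b3):
Let Player I play Top with probability p. Expected payoff against b1: 4p + 8(1−p) = −4p + 8; against b3: 7p + (-2)(1−p) = 9p − 2.
Setting these equal: −4p + 8 = 9p − 2 ⇒ −13p = -10 ⇒ p = 10/13, and the value is (-4)·(10/13) + 8 = 64/13.
For Player II: with q = P(b1), equating Top's and Bottom's payoffs gives −3q + 7 = 10q − 2 ⇒ q = 9/13.

64/13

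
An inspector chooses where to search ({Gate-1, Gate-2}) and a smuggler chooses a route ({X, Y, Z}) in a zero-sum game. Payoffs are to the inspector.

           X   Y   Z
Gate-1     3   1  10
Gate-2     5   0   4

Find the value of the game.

Row minima: Gate-1 → 1, Gate-2 → 0; maximin = 1.
Column maxima: X → 5, Y → 1, Z → 10; minimax = 1.
Since maximin = minimax = 1, there is a saddle point and the value is 1.

1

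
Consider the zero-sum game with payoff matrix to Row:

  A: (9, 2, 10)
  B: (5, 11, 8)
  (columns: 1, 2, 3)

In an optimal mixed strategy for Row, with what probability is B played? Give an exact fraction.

Row minima: A → 2, B → 5; maximin = 5.
Column maxima: 1 → 9, 2 → 11, 3 → 10; minimax = 9.
5 ≠ 9, so there is no saddle point; optimal play is mixed.
3 is strictly dominated by 1 (it gives Row strictly more in every row), so Column never plays it.
On the remaining 2×2 (A, B vs 1, 2):
Let Row play A with probability p. Expected payoff against 1: 9p + 5(1−p) = 4p + 5; against 2: 2p + 11(1−p) = −9p + 11.
Setting these equal: 4p + 5 = −9p + 11 ⇒ 13p = 6 ⇒ p = 6/13, and the value is (4)·(6/13) + 5 = 89/13.
For Column: with q = P(1), equating A's and B's payoffs gives 7q + 2 = −6q + 11 ⇒ q = 9/13.

7/13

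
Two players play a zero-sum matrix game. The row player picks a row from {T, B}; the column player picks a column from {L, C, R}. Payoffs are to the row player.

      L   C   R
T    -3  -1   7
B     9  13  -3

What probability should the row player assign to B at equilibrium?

5/11

Row minima: T → -3, B → -3; maximin = -3.
Column maxima: L → 9, C → 13, R → 7; minimax = 7.
-3 ≠ 7, so there is no saddle point; optimal play is mixed.
C is strictly dominated by L (it gives the row player strictly more in every row), so the column player never plays it.
On the remaining 2×2 (T, B vs L, R):
Let the row player play T with probability p. Expected payoff against L: (-3)p + 9(1−p) = −12p + 9; against R: 7p + (-3)(1−p) = 10p − 3.
Setting these equal: −12p + 9 = 10p − 3 ⇒ −22p = -12 ⇒ p = 6/11, and the value is (-12)·(6/11) + 9 = 27/11.
For the column player: with q = P(L), equating T's and B's payoffs gives −10q + 7 = 12q − 3 ⇒ q = 5/11.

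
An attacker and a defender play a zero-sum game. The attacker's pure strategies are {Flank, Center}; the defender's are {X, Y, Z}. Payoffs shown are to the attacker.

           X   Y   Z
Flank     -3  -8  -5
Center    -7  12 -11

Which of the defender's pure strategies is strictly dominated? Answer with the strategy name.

X

Z holds the attacker's payoff strictly below X in every row: -5 < -3, -11 < -7.
So X is strictly dominated for the defender.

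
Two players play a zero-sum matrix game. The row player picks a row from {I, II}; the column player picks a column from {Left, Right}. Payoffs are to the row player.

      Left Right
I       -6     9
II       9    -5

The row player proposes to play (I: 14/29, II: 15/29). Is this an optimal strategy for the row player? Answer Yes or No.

Against Left this mix gives (14/29)·(-6) + (15/29)·9 = 51/29.
Against Right this mix gives (14/29)·9 + (15/29)·(-5) = 51/29.
All of the column player's active replies (Left, Right) yield 51/29, and no column does worse for the row player. The mix makes the column player indifferent and guarantees 51/29, so it is optimal.

Yes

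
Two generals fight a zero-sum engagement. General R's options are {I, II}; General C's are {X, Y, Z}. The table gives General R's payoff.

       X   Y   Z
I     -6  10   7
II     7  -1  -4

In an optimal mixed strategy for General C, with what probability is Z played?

13/24

Row minima: I → -6, II → -4; maximin = -4.
Column maxima: X → 7, Y → 10, Z → 7; minimax = 7.
-4 ≠ 7, so there is no saddle point; optimal play is mixed.
Y is strictly dominated by Z (it gives General R strictly more in every row), so General C never plays it.
On the remaining 2×2 (I, II vs X, Z):
Let General R play I with probability p. Expected payoff against X: (-6)p + 7(1−p) = −13p + 7; against Z: 7p + (-4)(1−p) = 11p − 4.
Setting these equal: −13p + 7 = 11p − 4 ⇒ −24p = -11 ⇒ p = 11/24, and the value is (-13)·(11/24) + 7 = 25/24.
For General C: with q = P(X), equating I's and II's payoffs gives −13q + 7 = 11q − 4 ⇒ q = 11/24.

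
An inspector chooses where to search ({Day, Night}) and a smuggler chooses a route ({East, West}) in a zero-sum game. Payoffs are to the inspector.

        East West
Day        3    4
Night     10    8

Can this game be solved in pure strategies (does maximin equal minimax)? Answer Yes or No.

Yes

Row minima: Day → 3, Night → 8; maximin = 8.
Column maxima: East → 10, West → 8; minimax = 8.
maximin = minimax = 8, so a saddle point exists.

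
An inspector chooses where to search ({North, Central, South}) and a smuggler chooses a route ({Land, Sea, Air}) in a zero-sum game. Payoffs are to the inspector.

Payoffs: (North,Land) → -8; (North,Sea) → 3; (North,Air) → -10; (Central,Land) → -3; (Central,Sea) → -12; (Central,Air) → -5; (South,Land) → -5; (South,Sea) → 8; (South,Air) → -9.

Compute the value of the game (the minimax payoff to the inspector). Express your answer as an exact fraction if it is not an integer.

Row minima: North → -10, Central → -12, South → -9; maximin = -9.
Column maxima: Land → -3, Sea → 8, Air → -5; minimax = -5.
-9 ≠ -5, so there is no saddle point; optimal play is mixed.
North is strictly dominated by South, so the inspector never plays it.
Land is strictly dominated by Air (it gives the inspector strictly more in every row), so the smuggler never plays it.
On the remaining 2×2 (Central, South vs Sea, Air):
Let the inspector play Central with probability p. Expected payoff against Sea: (-12)p + 8(1−p) = −20p + 8; against Air: (-5)p + (-9)(1−p) = 4p − 9.
Setting these equal: −20p + 8 = 4p − 9 ⇒ −24p = -17 ⇒ p = 17/24, and the value is (-20)·(17/24) + 8 = -37/6.
For the smuggler: with q = P(Sea), equating Central's and South's payoffs gives −7q − 5 = 17q − 9 ⇒ q = 1/6.

-37/6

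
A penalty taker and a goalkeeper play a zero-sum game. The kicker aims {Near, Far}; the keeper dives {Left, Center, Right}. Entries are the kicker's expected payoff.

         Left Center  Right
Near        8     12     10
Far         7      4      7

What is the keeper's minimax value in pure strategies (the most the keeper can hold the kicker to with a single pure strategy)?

8

Column maxima: Left → 8, Center → 12, Right → 10.
The smallest of these is 8.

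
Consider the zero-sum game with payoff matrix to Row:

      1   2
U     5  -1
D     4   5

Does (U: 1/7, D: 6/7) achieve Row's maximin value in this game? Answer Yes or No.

Against 1 this mix gives (1/7)·5 + (6/7)·4 = 29/7.
Against 2 this mix gives (1/7)·(-1) + (6/7)·5 = 29/7.
All of Column's active replies (1, 2) yield 29/7, and no column does worse for Row. The mix makes Column indifferent and guarantees 29/7, so it is optimal.

Yes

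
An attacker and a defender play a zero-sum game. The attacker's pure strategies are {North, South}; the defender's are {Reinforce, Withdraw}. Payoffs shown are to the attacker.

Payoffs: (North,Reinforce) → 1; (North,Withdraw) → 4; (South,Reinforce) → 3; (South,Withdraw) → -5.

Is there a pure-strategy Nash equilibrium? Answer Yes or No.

Row minima: North → 1, South → -5; maximin = 1.
Column maxima: Reinforce → 3, Withdraw → 4; minimax = 3.
1 ≠ 3, so no pure-strategy equilibrium exists.

No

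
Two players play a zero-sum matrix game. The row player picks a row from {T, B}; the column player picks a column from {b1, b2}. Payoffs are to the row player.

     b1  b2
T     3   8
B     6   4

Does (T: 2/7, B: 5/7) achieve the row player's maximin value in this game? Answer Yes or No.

Yes

Against b1 this mix gives (2/7)·3 + (5/7)·6 = 36/7.
Against b2 this mix gives (2/7)·8 + (5/7)·4 = 36/7.
All of the column player's active replies (b1, b2) yield 36/7, and no column does worse for the row player. The mix makes the column player indifferent and guarantees 36/7, so it is optimal.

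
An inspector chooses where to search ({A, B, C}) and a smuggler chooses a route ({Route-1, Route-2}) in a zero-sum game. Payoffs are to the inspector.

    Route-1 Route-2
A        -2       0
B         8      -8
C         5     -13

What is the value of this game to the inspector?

-8/9

Row minima: A → -2, B → -8, C → -13; maximin = -2.
Column maxima: Route-1 → 8, Route-2 → 0; minimax = 0.
-2 ≠ 0, so there is no saddle point; optimal play is mixed.
C is strictly dominated by B, so the inspector never plays it.
On the remaining 2×2 (A, B vs Route-1, Route-2):
Let the inspector play A with probability p. Expected payoff against Route-1: (-2)p + 8(1−p) = −10p + 8; against Route-2: 0p + (-8)(1−p) = 8p − 8.
Setting these equal: −10p + 8 = 8p − 8 ⇒ −18p = -16 ⇒ p = 8/9, and the value is (-10)·(8/9) + 8 = -8/9.
For the smuggler: with q = P(Route-1), equating A's and B's payoffs gives −2q = 16q − 8 ⇒ q = 4/9.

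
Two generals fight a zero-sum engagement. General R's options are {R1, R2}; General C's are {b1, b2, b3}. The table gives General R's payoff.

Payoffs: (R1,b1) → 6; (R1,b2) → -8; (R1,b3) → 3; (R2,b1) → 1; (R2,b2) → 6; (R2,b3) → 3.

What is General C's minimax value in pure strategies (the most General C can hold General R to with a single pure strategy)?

3

Column maxima: b1 → 6, b2 → 6, b3 → 3.
The smallest of these is 3.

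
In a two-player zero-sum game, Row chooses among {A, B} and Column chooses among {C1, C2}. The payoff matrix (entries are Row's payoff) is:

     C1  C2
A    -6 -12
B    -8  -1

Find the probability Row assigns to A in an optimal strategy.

Row minima: A → -12, B → -8; maximin = -8.
Column maxima: C1 → -6, C2 → -1; minimax = -6.
-8 ≠ -6, so there is no saddle point; optimal play is mixed.
Let Row play A with probability p. Expected payoff against C1: (-6)p + (-8)(1−p) = 2p − 8; against C2: (-12)p + (-1)(1−p) = −11p − 1.
Setting these equal: 2p − 8 = −11p − 1 ⇒ 13p = 7 ⇒ p = 7/13, and the value is (2)·(7/13) − 8 = -90/13.
For Column: with q = P(C1), equating A's and B's payoffs gives 6q − 12 = −7q − 1 ⇒ q = 11/13.

7/13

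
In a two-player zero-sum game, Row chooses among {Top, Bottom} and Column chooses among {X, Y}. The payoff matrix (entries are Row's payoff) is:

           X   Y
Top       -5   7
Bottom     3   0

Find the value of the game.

7/5

Row minima: Top → -5, Bottom → 0; maximin = 0.
Column maxima: X → 3, Y → 7; minimax = 3.
0 ≠ 3, so there is no saddle point; optimal play is mixed.
Let Row play Top with probability p. Expected payoff against X: (-5)p + 3(1−p) = −8p + 3; against Y: 7p + 0(1−p) = 7p.
Setting these equal: −8p + 3 = 7p ⇒ −15p = -3 ⇒ p = 1/5, and the value is (-8)·(1/5) + 3 = 7/5.
For Column: with q = P(X), equating Top's and Bottom's payoffs gives −12q + 7 = 3q ⇒ q = 7/15.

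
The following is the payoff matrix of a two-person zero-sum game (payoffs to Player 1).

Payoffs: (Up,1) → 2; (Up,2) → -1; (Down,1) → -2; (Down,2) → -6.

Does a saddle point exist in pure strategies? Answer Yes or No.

Row minima: Up → -1, Down → -6; maximin = -1.
Column maxima: 1 → 2, 2 → -1; minimax = -1.
maximin = minimax = -1, so a saddle point exists.

Yes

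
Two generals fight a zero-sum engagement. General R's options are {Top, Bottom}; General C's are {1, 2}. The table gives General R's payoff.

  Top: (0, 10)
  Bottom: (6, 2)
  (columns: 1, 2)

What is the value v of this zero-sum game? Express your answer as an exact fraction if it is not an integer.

30/7

Row minima: Top → 0, Bottom → 2; maximin = 2.
Column maxima: 1 → 6, 2 → 10; minimax = 6.
2 ≠ 6, so there is no saddle point; optimal play is mixed.
Let General R play Top with probability p. Expected payoff against 1: 0p + 6(1−p) = −6p + 6; against 2: 10p + 2(1−p) = 8p + 2.
Setting these equal: −6p + 6 = 8p + 2 ⇒ −14p = -4 ⇒ p = 2/7, and the value is (-6)·(2/7) + 6 = 30/7.
For General C: with q = P(1), equating Top's and Bottom's payoffs gives −10q + 10 = 4q + 2 ⇒ q = 4/7.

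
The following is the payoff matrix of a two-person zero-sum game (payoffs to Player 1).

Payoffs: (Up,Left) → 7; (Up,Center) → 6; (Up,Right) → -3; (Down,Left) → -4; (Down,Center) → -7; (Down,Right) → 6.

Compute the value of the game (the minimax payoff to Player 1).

15/22

Row minima: Up → -3, Down → -7; maximin = -3.
Column maxima: Left → 7, Center → 6, Right → 6; minimax = 6.
-3 ≠ 6, so there is no saddle point; optimal play is mixed.
Left is strictly dominated by Center (it gives Player 1 strictly more in every row), so Player 2 never plays it.
On the remaining 2×2 (Up, Down vs Center, Right):
Let Player 1 play Up with probability p. Expected payoff against Center: 6p + (-7)(1−p) = 13p − 7; against Right: (-3)p + 6(1−p) = −9p + 6.
Setting these equal: 13p − 7 = −9p + 6 ⇒ 22p = 13 ⇒ p = 13/22, and the value is (13)·(13/22) − 7 = 15/22.
For Player 2: with q = P(Center), equating Up's and Down's payoffs gives 9q − 3 = −13q + 6 ⇒ q = 9/22.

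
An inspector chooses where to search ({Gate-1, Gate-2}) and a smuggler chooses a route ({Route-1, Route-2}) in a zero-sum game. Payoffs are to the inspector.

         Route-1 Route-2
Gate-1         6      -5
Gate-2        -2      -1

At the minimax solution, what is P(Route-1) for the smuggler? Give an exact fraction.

1/3

Row minima: Gate-1 → -5, Gate-2 → -2; maximin = -2.
Column maxima: Route-1 → 6, Route-2 → -1; minimax = -1.
-2 ≠ -1, so there is no saddle point; optimal play is mixed.
Let the inspector play Gate-1 with probability p. Expected payoff against Route-1: 6p + (-2)(1−p) = 8p − 2; against Route-2: (-5)p + (-1)(1−p) = −4p − 1.
Setting these equal: 8p − 2 = −4p − 1 ⇒ 12p = 1 ⇒ p = 1/12, and the value is (8)·(1/12) − 2 = -4/3.
For the smuggler: with q = P(Route-1), equating Gate-1's and Gate-2's payoffs gives 11q − 5 = −q − 1 ⇒ q = 1/3.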